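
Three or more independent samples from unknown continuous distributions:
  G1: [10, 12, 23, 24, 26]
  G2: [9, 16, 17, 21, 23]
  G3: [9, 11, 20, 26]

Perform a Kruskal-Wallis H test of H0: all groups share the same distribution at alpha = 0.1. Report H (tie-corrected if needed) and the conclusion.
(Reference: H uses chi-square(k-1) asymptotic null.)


Step 1: Combine all N = 14 observations and assign midranks.
sorted (value, group, rank): (9,G2,1.5), (9,G3,1.5), (10,G1,3), (11,G3,4), (12,G1,5), (16,G2,6), (17,G2,7), (20,G3,8), (21,G2,9), (23,G1,10.5), (23,G2,10.5), (24,G1,12), (26,G1,13.5), (26,G3,13.5)
Step 2: Sum ranks within each group.
R_1 = 44 (n_1 = 5)
R_2 = 34 (n_2 = 5)
R_3 = 27 (n_3 = 4)
Step 3: H = 12/(N(N+1)) * sum(R_i^2/n_i) - 3(N+1)
     = 12/(14*15) * (44^2/5 + 34^2/5 + 27^2/4) - 3*15
     = 0.057143 * 800.65 - 45
     = 0.751429.
Step 4: Ties present; correction factor C = 1 - 18/(14^3 - 14) = 0.993407. Corrected H = 0.751429 / 0.993407 = 0.756416.
Step 5: Under H0, H ~ chi^2(2); p-value = 0.685088.
Step 6: alpha = 0.1. fail to reject H0.

H = 0.7564, df = 2, p = 0.685088, fail to reject H0.


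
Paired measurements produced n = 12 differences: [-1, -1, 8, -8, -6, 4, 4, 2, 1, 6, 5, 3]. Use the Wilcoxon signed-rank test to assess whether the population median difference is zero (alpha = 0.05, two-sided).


Step 1: Drop any zero differences (none here) and take |d_i|.
|d| = [1, 1, 8, 8, 6, 4, 4, 2, 1, 6, 5, 3]
Step 2: Midrank |d_i| (ties get averaged ranks).
ranks: |1|->2, |1|->2, |8|->11.5, |8|->11.5, |6|->9.5, |4|->6.5, |4|->6.5, |2|->4, |1|->2, |6|->9.5, |5|->8, |3|->5
Step 3: Attach original signs; sum ranks with positive sign and with negative sign.
W+ = 11.5 + 6.5 + 6.5 + 4 + 2 + 9.5 + 8 + 5 = 53
W- = 2 + 2 + 11.5 + 9.5 = 25
(Check: W+ + W- = 78 should equal n(n+1)/2 = 78.)
Step 4: Test statistic W = min(W+, W-) = 25.
Step 5: Ties in |d|, so use the tie-corrected normal approximation.
        E[W] = n(n+1)/4 = 12*13/4 = 39.
        Tie groups: |d|=1 (t=3), |d|=4 (t=2), |d|=6 (t=2), |d|=8 (t=2); sum(t^3 - t) = 42.
        Var[W] = n(n+1)(2n+1)/24 - sum(t^3-t)/48 = 3900/24 - 42/48 = 161.625.
        z = (W - E[W]) / sqrt(Var[W]) = (25 - 39) / 12.7132 = -1.1012.
        Two-sided p = 2*Phi(z) = 0.270801.
Step 6: alpha = 0.05. fail to reject H0.

W+ = 53, W- = 25, W = min = 25, p = 0.270801, fail to reject H0.


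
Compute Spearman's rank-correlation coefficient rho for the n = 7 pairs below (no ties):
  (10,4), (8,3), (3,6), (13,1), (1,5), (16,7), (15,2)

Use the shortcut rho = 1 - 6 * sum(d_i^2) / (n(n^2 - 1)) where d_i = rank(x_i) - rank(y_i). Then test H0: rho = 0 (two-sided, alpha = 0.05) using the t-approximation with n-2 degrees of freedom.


Step 1: Rank x and y separately (midranks; no ties here).
rank(x): 10->4, 8->3, 3->2, 13->5, 1->1, 16->7, 15->6
rank(y): 4->4, 3->3, 6->6, 1->1, 5->5, 7->7, 2->2
Step 2: d_i = R_x(i) - R_y(i); compute d_i^2.
  (4-4)^2=0, (3-3)^2=0, (2-6)^2=16, (5-1)^2=16, (1-5)^2=16, (7-7)^2=0, (6-2)^2=16
sum(d^2) = 64.
Step 3: rho = 1 - 6*64 / (7*(7^2 - 1)) = 1 - 384/336 = -0.142857.
Step 4: Under H0, t = rho * sqrt((n-2)/(1-rho^2)) = -0.3227 ~ t(5).
Step 5: Two-sided p-value from the t-distribution with 5 df = 0.759945.
Step 6: alpha = 0.05. fail to reject H0.

rho = -0.1429, p = 0.759945, fail to reject H0 at alpha = 0.05.


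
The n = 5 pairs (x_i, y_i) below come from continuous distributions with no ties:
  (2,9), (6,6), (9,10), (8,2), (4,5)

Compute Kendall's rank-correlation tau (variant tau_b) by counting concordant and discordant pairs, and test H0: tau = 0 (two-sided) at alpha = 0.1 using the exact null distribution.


Step 1: Enumerate the 10 unordered pairs (i,j) with i<j and classify each by sign(x_j-x_i) * sign(y_j-y_i).
  (1,2):dx=+4,dy=-3->D; (1,3):dx=+7,dy=+1->C; (1,4):dx=+6,dy=-7->D; (1,5):dx=+2,dy=-4->D
  (2,3):dx=+3,dy=+4->C; (2,4):dx=+2,dy=-4->D; (2,5):dx=-2,dy=-1->C; (3,4):dx=-1,dy=-8->C
  (3,5):dx=-5,dy=-5->C; (4,5):dx=-4,dy=+3->D
Step 2: C = 5, D = 5, total pairs = 10.
Step 3: tau = (C - D)/(n(n-1)/2) = (5 - 5)/10 = 0.000000.
Step 4: Exact two-sided p-value (enumerate n! = 120 permutations of y under H0): p = 1.000000.
Step 5: alpha = 0.1. fail to reject H0.

tau_b = 0.0000 (C=5, D=5), p = 1.000000, fail to reject H0.


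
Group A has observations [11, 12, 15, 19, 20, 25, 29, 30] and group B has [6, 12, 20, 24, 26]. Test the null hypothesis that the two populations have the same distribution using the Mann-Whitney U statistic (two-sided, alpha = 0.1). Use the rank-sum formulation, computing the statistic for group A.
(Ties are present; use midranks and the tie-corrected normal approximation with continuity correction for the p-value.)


Step 1: Combine and sort all 13 observations; assign midranks.
sorted (value, group): (6,Y), (11,X), (12,X), (12,Y), (15,X), (19,X), (20,X), (20,Y), (24,Y), (25,X), (26,Y), (29,X), (30,X)
ranks: 6->1, 11->2, 12->3.5, 12->3.5, 15->5, 19->6, 20->7.5, 20->7.5, 24->9, 25->10, 26->11, 29->12, 30->13
Step 2: Rank sum for X: R1 = 2 + 3.5 + 5 + 6 + 7.5 + 10 + 12 + 13 = 59.
Step 3: U_X = R1 - n1(n1+1)/2 = 59 - 8*9/2 = 59 - 36 = 23.
       U_Y = n1*n2 - U_X = 40 - 23 = 17.
Step 4: Ties are present, so use the tie-corrected normal approximation (with continuity correction) for the p-value.
Step 5: p-value = 0.713640; compare to alpha = 0.1. fail to reject H0.

U_X = 23, p = 0.713640, fail to reject H0 at alpha = 0.1.


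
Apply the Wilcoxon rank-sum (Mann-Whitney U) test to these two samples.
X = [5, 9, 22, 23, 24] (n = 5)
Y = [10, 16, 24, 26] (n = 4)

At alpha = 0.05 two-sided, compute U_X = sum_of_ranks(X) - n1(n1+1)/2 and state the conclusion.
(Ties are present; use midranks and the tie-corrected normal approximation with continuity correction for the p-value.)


Step 1: Combine and sort all 9 observations; assign midranks.
sorted (value, group): (5,X), (9,X), (10,Y), (16,Y), (22,X), (23,X), (24,X), (24,Y), (26,Y)
ranks: 5->1, 9->2, 10->3, 16->4, 22->5, 23->6, 24->7.5, 24->7.5, 26->9
Step 2: Rank sum for X: R1 = 1 + 2 + 5 + 6 + 7.5 = 21.5.
Step 3: U_X = R1 - n1(n1+1)/2 = 21.5 - 5*6/2 = 21.5 - 15 = 6.5.
       U_Y = n1*n2 - U_X = 20 - 6.5 = 13.5.
Step 4: Ties are present, so use the tie-corrected normal approximation (with continuity correction) for the p-value.
Step 5: p-value = 0.460558; compare to alpha = 0.05. fail to reject H0.

U_X = 6.5, p = 0.460558, fail to reject H0 at alpha = 0.05.


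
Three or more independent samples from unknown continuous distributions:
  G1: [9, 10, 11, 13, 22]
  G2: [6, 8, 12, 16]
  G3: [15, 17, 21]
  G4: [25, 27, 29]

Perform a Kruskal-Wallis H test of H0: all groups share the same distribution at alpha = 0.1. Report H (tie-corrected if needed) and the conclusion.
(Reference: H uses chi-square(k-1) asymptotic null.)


Step 1: Combine all N = 15 observations and assign midranks.
sorted (value, group, rank): (6,G2,1), (8,G2,2), (9,G1,3), (10,G1,4), (11,G1,5), (12,G2,6), (13,G1,7), (15,G3,8), (16,G2,9), (17,G3,10), (21,G3,11), (22,G1,12), (25,G4,13), (27,G4,14), (29,G4,15)
Step 2: Sum ranks within each group.
R_1 = 31 (n_1 = 5)
R_2 = 18 (n_2 = 4)
R_3 = 29 (n_3 = 3)
R_4 = 42 (n_4 = 3)
Step 3: H = 12/(N(N+1)) * sum(R_i^2/n_i) - 3(N+1)
     = 12/(15*16) * (31^2/5 + 18^2/4 + 29^2/3 + 42^2/3) - 3*16
     = 0.050000 * 1141.53 - 48
     = 9.076667.
Step 4: No ties, so H is used without correction.
Step 5: Under H0, H ~ chi^2(3); p-value = 0.028289.
Step 6: alpha = 0.1. reject H0.

H = 9.0767, df = 3, p = 0.028289, reject H0.


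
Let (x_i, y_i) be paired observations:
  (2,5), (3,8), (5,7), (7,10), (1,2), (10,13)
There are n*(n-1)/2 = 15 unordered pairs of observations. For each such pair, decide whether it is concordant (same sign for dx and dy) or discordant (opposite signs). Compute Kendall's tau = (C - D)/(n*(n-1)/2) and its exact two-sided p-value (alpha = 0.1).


Step 1: Enumerate the 15 unordered pairs (i,j) with i<j and classify each by sign(x_j-x_i) * sign(y_j-y_i).
  (1,2):dx=+1,dy=+3->C; (1,3):dx=+3,dy=+2->C; (1,4):dx=+5,dy=+5->C; (1,5):dx=-1,dy=-3->C
  (1,6):dx=+8,dy=+8->C; (2,3):dx=+2,dy=-1->D; (2,4):dx=+4,dy=+2->C; (2,5):dx=-2,dy=-6->C
  (2,6):dx=+7,dy=+5->C; (3,4):dx=+2,dy=+3->C; (3,5):dx=-4,dy=-5->C; (3,6):dx=+5,dy=+6->C
  (4,5):dx=-6,dy=-8->C; (4,6):dx=+3,dy=+3->C; (5,6):dx=+9,dy=+11->C
Step 2: C = 14, D = 1, total pairs = 15.
Step 3: tau = (C - D)/(n(n-1)/2) = (14 - 1)/15 = 0.866667.
Step 4: Exact two-sided p-value (enumerate n! = 720 permutations of y under H0): p = 0.016667.
Step 5: alpha = 0.1. reject H0.

tau_b = 0.8667 (C=14, D=1), p = 0.016667, reject H0.


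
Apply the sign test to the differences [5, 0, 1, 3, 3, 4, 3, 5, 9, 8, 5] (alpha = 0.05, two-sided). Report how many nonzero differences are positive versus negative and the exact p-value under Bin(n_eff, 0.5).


Step 1: Discard zero differences. Original n = 11; n_eff = number of nonzero differences = 10.
Nonzero differences (with sign): +5, +1, +3, +3, +4, +3, +5, +9, +8, +5
Step 2: Count signs: positive = 10, negative = 0.
Step 3: Under H0: P(positive) = 0.5, so the number of positives S ~ Bin(10, 0.5).
Step 4: Two-sided exact p-value = sum of Bin(10,0.5) probabilities at or below the observed probability = 0.001953.
Step 5: alpha = 0.05. reject H0.

n_eff = 10, pos = 10, neg = 0, p = 0.001953, reject H0.


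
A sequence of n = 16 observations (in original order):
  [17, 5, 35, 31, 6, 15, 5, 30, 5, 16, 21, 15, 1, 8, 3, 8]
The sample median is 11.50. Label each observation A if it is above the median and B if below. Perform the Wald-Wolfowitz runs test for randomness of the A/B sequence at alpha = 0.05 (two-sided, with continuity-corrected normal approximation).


Step 1: Compute median = 11.50; label A = above, B = below.
Labels in order: ABAABABABAAABBBB  (n_A = 8, n_B = 8)
Step 2: Count runs R = 10.
Step 3: Under H0 (random ordering), E[R] = 2*n_A*n_B/(n_A+n_B) + 1 = 2*8*8/16 + 1 = 9.0000.
        Var[R] = 2*n_A*n_B*(2*n_A*n_B - n_A - n_B) / ((n_A+n_B)^2 * (n_A+n_B-1)) = 14336/3840 = 3.7333.
        SD[R] = 1.9322.
Step 4: Continuity-corrected z = (R - 0.5 - E[R]) / SD[R] = (10 - 0.5 - 9.0000) / 1.9322 = 0.2588.
Step 5: Two-sided p-value via normal approximation = 2*(1 - Phi(|z|)) = 0.795809.
Step 6: alpha = 0.05. fail to reject H0.

R = 10, z = 0.2588, p = 0.795809, fail to reject H0.


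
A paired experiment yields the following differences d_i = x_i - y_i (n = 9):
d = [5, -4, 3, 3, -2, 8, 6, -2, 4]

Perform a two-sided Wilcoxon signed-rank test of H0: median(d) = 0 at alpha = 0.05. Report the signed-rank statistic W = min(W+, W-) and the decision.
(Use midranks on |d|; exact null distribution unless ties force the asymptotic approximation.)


Step 1: Drop any zero differences (none here) and take |d_i|.
|d| = [5, 4, 3, 3, 2, 8, 6, 2, 4]
Step 2: Midrank |d_i| (ties get averaged ranks).
ranks: |5|->7, |4|->5.5, |3|->3.5, |3|->3.5, |2|->1.5, |8|->9, |6|->8, |2|->1.5, |4|->5.5
Step 3: Attach original signs; sum ranks with positive sign and with negative sign.
W+ = 7 + 3.5 + 3.5 + 9 + 8 + 5.5 = 36.5
W- = 5.5 + 1.5 + 1.5 = 8.5
(Check: W+ + W- = 45 should equal n(n+1)/2 = 45.)
Step 4: Test statistic W = min(W+, W-) = 8.5.
Step 5: Ties in |d|, so use the tie-corrected normal approximation.
        E[W] = n(n+1)/4 = 9*10/4 = 22.5.
        Tie groups: |d|=2 (t=2), |d|=3 (t=2), |d|=4 (t=2); sum(t^3 - t) = 18.
        Var[W] = n(n+1)(2n+1)/24 - sum(t^3-t)/48 = 1710/24 - 18/48 = 70.875.
        z = (W - E[W]) / sqrt(Var[W]) = (8.5 - 22.5) / 8.4187 = -1.6630.
        Two-sided p = 2*Phi(z) = 0.096321.
Step 6: alpha = 0.05. fail to reject H0.

W+ = 36.5, W- = 8.5, W = min = 8.5, p = 0.096321, fail to reject H0.


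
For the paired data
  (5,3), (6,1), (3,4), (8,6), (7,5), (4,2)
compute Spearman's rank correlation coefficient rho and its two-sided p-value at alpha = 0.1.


Step 1: Rank x and y separately (midranks; no ties here).
rank(x): 5->3, 6->4, 3->1, 8->6, 7->5, 4->2
rank(y): 3->3, 1->1, 4->4, 6->6, 5->5, 2->2
Step 2: d_i = R_x(i) - R_y(i); compute d_i^2.
  (3-3)^2=0, (4-1)^2=9, (1-4)^2=9, (6-6)^2=0, (5-5)^2=0, (2-2)^2=0
sum(d^2) = 18.
Step 3: rho = 1 - 6*18 / (6*(6^2 - 1)) = 1 - 108/210 = 0.485714.
Step 4: Under H0, t = rho * sqrt((n-2)/(1-rho^2)) = 1.1113 ~ t(4).
Step 5: Two-sided p-value from the t-distribution with 4 df = 0.328723.
Step 6: alpha = 0.1. fail to reject H0.

rho = 0.4857, p = 0.328723, fail to reject H0 at alpha = 0.1.


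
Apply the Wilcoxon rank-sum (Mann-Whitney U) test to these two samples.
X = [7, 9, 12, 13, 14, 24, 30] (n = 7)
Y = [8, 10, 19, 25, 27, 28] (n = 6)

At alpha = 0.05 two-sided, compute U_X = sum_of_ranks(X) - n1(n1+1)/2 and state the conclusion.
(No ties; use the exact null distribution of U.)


Step 1: Combine and sort all 13 observations; assign midranks.
sorted (value, group): (7,X), (8,Y), (9,X), (10,Y), (12,X), (13,X), (14,X), (19,Y), (24,X), (25,Y), (27,Y), (28,Y), (30,X)
ranks: 7->1, 8->2, 9->3, 10->4, 12->5, 13->6, 14->7, 19->8, 24->9, 25->10, 27->11, 28->12, 30->13
Step 2: Rank sum for X: R1 = 1 + 3 + 5 + 6 + 7 + 9 + 13 = 44.
Step 3: U_X = R1 - n1(n1+1)/2 = 44 - 7*8/2 = 44 - 28 = 16.
       U_Y = n1*n2 - U_X = 42 - 16 = 26.
Step 4: No ties, so the exact null distribution of U (based on enumerating the C(13,7) = 1716 equally likely rank assignments) gives the two-sided p-value.
Step 5: p-value = 0.533800; compare to alpha = 0.05. fail to reject H0.

U_X = 16, p = 0.533800, fail to reject H0 at alpha = 0.05.


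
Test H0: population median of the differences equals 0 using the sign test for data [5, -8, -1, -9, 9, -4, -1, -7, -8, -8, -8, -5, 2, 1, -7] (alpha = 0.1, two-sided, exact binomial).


Step 1: Discard zero differences. Original n = 15; n_eff = number of nonzero differences = 15.
Nonzero differences (with sign): +5, -8, -1, -9, +9, -4, -1, -7, -8, -8, -8, -5, +2, +1, -7
Step 2: Count signs: positive = 4, negative = 11.
Step 3: Under H0: P(positive) = 0.5, so the number of positives S ~ Bin(15, 0.5).
Step 4: Two-sided exact p-value = sum of Bin(15,0.5) probabilities at or below the observed probability = 0.118469.
Step 5: alpha = 0.1. fail to reject H0.

n_eff = 15, pos = 4, neg = 11, p = 0.118469, fail to reject H0.


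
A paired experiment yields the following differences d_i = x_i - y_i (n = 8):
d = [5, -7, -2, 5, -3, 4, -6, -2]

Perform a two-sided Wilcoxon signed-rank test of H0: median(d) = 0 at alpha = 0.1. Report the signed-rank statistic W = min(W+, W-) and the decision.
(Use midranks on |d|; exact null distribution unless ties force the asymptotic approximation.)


Step 1: Drop any zero differences (none here) and take |d_i|.
|d| = [5, 7, 2, 5, 3, 4, 6, 2]
Step 2: Midrank |d_i| (ties get averaged ranks).
ranks: |5|->5.5, |7|->8, |2|->1.5, |5|->5.5, |3|->3, |4|->4, |6|->7, |2|->1.5
Step 3: Attach original signs; sum ranks with positive sign and with negative sign.
W+ = 5.5 + 5.5 + 4 = 15
W- = 8 + 1.5 + 3 + 7 + 1.5 = 21
(Check: W+ + W- = 36 should equal n(n+1)/2 = 36.)
Step 4: Test statistic W = min(W+, W-) = 15.
Step 5: Ties in |d|, so use the tie-corrected normal approximation.
        E[W] = n(n+1)/4 = 8*9/4 = 18.
        Tie groups: |d|=2 (t=2), |d|=5 (t=2); sum(t^3 - t) = 12.
        Var[W] = n(n+1)(2n+1)/24 - sum(t^3-t)/48 = 1224/24 - 12/48 = 50.75.
        z = (W - E[W]) / sqrt(Var[W]) = (15 - 18) / 7.1239 = -0.4211.
        Two-sided p = 2*Phi(z) = 0.673669.
Step 6: alpha = 0.1. fail to reject H0.

W+ = 15, W- = 21, W = min = 15, p = 0.673669, fail to reject H0.


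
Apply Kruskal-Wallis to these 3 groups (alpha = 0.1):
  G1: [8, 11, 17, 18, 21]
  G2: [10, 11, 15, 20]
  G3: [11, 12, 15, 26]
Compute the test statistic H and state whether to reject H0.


Step 1: Combine all N = 13 observations and assign midranks.
sorted (value, group, rank): (8,G1,1), (10,G2,2), (11,G1,4), (11,G2,4), (11,G3,4), (12,G3,6), (15,G2,7.5), (15,G3,7.5), (17,G1,9), (18,G1,10), (20,G2,11), (21,G1,12), (26,G3,13)
Step 2: Sum ranks within each group.
R_1 = 36 (n_1 = 5)
R_2 = 24.5 (n_2 = 4)
R_3 = 30.5 (n_3 = 4)
Step 3: H = 12/(N(N+1)) * sum(R_i^2/n_i) - 3(N+1)
     = 12/(13*14) * (36^2/5 + 24.5^2/4 + 30.5^2/4) - 3*14
     = 0.065934 * 641.825 - 42
     = 0.318132.
Step 4: Ties present; correction factor C = 1 - 30/(13^3 - 13) = 0.986264. Corrected H = 0.318132 / 0.986264 = 0.322563.
Step 5: Under H0, H ~ chi^2(2); p-value = 0.851053.
Step 6: alpha = 0.1. fail to reject H0.

H = 0.3226, df = 2, p = 0.851053, fail to reject H0.


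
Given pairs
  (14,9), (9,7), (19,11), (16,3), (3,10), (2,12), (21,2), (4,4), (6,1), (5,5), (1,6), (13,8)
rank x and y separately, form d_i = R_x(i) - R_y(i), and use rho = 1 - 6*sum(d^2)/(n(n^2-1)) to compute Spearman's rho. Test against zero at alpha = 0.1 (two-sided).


Step 1: Rank x and y separately (midranks; no ties here).
rank(x): 14->9, 9->7, 19->11, 16->10, 3->3, 2->2, 21->12, 4->4, 6->6, 5->5, 1->1, 13->8
rank(y): 9->9, 7->7, 11->11, 3->3, 10->10, 12->12, 2->2, 4->4, 1->1, 5->5, 6->6, 8->8
Step 2: d_i = R_x(i) - R_y(i); compute d_i^2.
  (9-9)^2=0, (7-7)^2=0, (11-11)^2=0, (10-3)^2=49, (3-10)^2=49, (2-12)^2=100, (12-2)^2=100, (4-4)^2=0, (6-1)^2=25, (5-5)^2=0, (1-6)^2=25, (8-8)^2=0
sum(d^2) = 348.
Step 3: rho = 1 - 6*348 / (12*(12^2 - 1)) = 1 - 2088/1716 = -0.216783.
Step 4: Under H0, t = rho * sqrt((n-2)/(1-rho^2)) = -0.7022 ~ t(10).
Step 5: Two-sided p-value from the t-distribution with 10 df = 0.498556.
Step 6: alpha = 0.1. fail to reject H0.

rho = -0.2168, p = 0.498556, fail to reject H0 at alpha = 0.1.


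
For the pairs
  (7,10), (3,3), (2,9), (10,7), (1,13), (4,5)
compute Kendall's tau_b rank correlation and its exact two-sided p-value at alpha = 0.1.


Step 1: Enumerate the 15 unordered pairs (i,j) with i<j and classify each by sign(x_j-x_i) * sign(y_j-y_i).
  (1,2):dx=-4,dy=-7->C; (1,3):dx=-5,dy=-1->C; (1,4):dx=+3,dy=-3->D; (1,5):dx=-6,dy=+3->D
  (1,6):dx=-3,dy=-5->C; (2,3):dx=-1,dy=+6->D; (2,4):dx=+7,dy=+4->C; (2,5):dx=-2,dy=+10->D
  (2,6):dx=+1,dy=+2->C; (3,4):dx=+8,dy=-2->D; (3,5):dx=-1,dy=+4->D; (3,6):dx=+2,dy=-4->D
  (4,5):dx=-9,dy=+6->D; (4,6):dx=-6,dy=-2->C; (5,6):dx=+3,dy=-8->D
Step 2: C = 6, D = 9, total pairs = 15.
Step 3: tau = (C - D)/(n(n-1)/2) = (6 - 9)/15 = -0.200000.
Step 4: Exact two-sided p-value (enumerate n! = 720 permutations of y under H0): p = 0.719444.
Step 5: alpha = 0.1. fail to reject H0.

tau_b = -0.2000 (C=6, D=9), p = 0.719444, fail to reject H0.


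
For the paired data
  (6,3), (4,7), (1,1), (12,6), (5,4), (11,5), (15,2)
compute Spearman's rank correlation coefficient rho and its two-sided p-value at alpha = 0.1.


Step 1: Rank x and y separately (midranks; no ties here).
rank(x): 6->4, 4->2, 1->1, 12->6, 5->3, 11->5, 15->7
rank(y): 3->3, 7->7, 1->1, 6->6, 4->4, 5->5, 2->2
Step 2: d_i = R_x(i) - R_y(i); compute d_i^2.
  (4-3)^2=1, (2-7)^2=25, (1-1)^2=0, (6-6)^2=0, (3-4)^2=1, (5-5)^2=0, (7-2)^2=25
sum(d^2) = 52.
Step 3: rho = 1 - 6*52 / (7*(7^2 - 1)) = 1 - 312/336 = 0.071429.
Step 4: Under H0, t = rho * sqrt((n-2)/(1-rho^2)) = 0.1601 ~ t(5).
Step 5: Two-sided p-value from the t-distribution with 5 df = 0.879048.
Step 6: alpha = 0.1. fail to reject H0.

rho = 0.0714, p = 0.879048, fail to reject H0 at alpha = 0.1.


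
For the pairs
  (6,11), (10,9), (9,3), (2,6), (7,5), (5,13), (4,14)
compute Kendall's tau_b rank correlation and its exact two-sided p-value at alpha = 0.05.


Step 1: Enumerate the 21 unordered pairs (i,j) with i<j and classify each by sign(x_j-x_i) * sign(y_j-y_i).
  (1,2):dx=+4,dy=-2->D; (1,3):dx=+3,dy=-8->D; (1,4):dx=-4,dy=-5->C; (1,5):dx=+1,dy=-6->D
  (1,6):dx=-1,dy=+2->D; (1,7):dx=-2,dy=+3->D; (2,3):dx=-1,dy=-6->C; (2,4):dx=-8,dy=-3->C
  (2,5):dx=-3,dy=-4->C; (2,6):dx=-5,dy=+4->D; (2,7):dx=-6,dy=+5->D; (3,4):dx=-7,dy=+3->D
  (3,5):dx=-2,dy=+2->D; (3,6):dx=-4,dy=+10->D; (3,7):dx=-5,dy=+11->D; (4,5):dx=+5,dy=-1->D
  (4,6):dx=+3,dy=+7->C; (4,7):dx=+2,dy=+8->C; (5,6):dx=-2,dy=+8->D; (5,7):dx=-3,dy=+9->D
  (6,7):dx=-1,dy=+1->D
Step 2: C = 6, D = 15, total pairs = 21.
Step 3: tau = (C - D)/(n(n-1)/2) = (6 - 15)/21 = -0.428571.
Step 4: Exact two-sided p-value (enumerate n! = 5040 permutations of y under H0): p = 0.238889.
Step 5: alpha = 0.05. fail to reject H0.

tau_b = -0.4286 (C=6, D=15), p = 0.238889, fail to reject H0.


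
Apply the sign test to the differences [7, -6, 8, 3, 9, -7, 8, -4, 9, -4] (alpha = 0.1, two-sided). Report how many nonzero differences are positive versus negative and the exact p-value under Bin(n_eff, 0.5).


Step 1: Discard zero differences. Original n = 10; n_eff = number of nonzero differences = 10.
Nonzero differences (with sign): +7, -6, +8, +3, +9, -7, +8, -4, +9, -4
Step 2: Count signs: positive = 6, negative = 4.
Step 3: Under H0: P(positive) = 0.5, so the number of positives S ~ Bin(10, 0.5).
Step 4: Two-sided exact p-value = sum of Bin(10,0.5) probabilities at or below the observed probability = 0.753906.
Step 5: alpha = 0.1. fail to reject H0.

n_eff = 10, pos = 6, neg = 4, p = 0.753906, fail to reject H0.


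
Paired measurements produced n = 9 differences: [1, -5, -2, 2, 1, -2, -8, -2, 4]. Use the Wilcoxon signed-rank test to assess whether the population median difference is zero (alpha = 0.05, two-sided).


Step 1: Drop any zero differences (none here) and take |d_i|.
|d| = [1, 5, 2, 2, 1, 2, 8, 2, 4]
Step 2: Midrank |d_i| (ties get averaged ranks).
ranks: |1|->1.5, |5|->8, |2|->4.5, |2|->4.5, |1|->1.5, |2|->4.5, |8|->9, |2|->4.5, |4|->7
Step 3: Attach original signs; sum ranks with positive sign and with negative sign.
W+ = 1.5 + 4.5 + 1.5 + 7 = 14.5
W- = 8 + 4.5 + 4.5 + 9 + 4.5 = 30.5
(Check: W+ + W- = 45 should equal n(n+1)/2 = 45.)
Step 4: Test statistic W = min(W+, W-) = 14.5.
Step 5: Ties in |d|, so use the tie-corrected normal approximation.
        E[W] = n(n+1)/4 = 9*10/4 = 22.5.
        Tie groups: |d|=1 (t=2), |d|=2 (t=4); sum(t^3 - t) = 66.
        Var[W] = n(n+1)(2n+1)/24 - sum(t^3-t)/48 = 1710/24 - 66/48 = 69.875.
        z = (W - E[W]) / sqrt(Var[W]) = (14.5 - 22.5) / 8.3591 = -0.9570.
        Two-sided p = 2*Phi(z) = 0.338548.
Step 6: alpha = 0.05. fail to reject H0.

W+ = 14.5, W- = 30.5, W = min = 14.5, p = 0.338548, fail to reject H0.


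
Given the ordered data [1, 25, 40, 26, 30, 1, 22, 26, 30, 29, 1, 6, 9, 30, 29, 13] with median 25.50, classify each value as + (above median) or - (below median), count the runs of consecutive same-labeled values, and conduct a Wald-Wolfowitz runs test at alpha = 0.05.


Step 1: Compute median = 25.50; label A = above, B = below.
Labels in order: BBAAABBAAABBBAAB  (n_A = 8, n_B = 8)
Step 2: Count runs R = 7.
Step 3: Under H0 (random ordering), E[R] = 2*n_A*n_B/(n_A+n_B) + 1 = 2*8*8/16 + 1 = 9.0000.
        Var[R] = 2*n_A*n_B*(2*n_A*n_B - n_A - n_B) / ((n_A+n_B)^2 * (n_A+n_B-1)) = 14336/3840 = 3.7333.
        SD[R] = 1.9322.
Step 4: Continuity-corrected z = (R + 0.5 - E[R]) / SD[R] = (7 + 0.5 - 9.0000) / 1.9322 = -0.7763.
Step 5: Two-sided p-value via normal approximation = 2*(1 - Phi(|z|)) = 0.437558.
Step 6: alpha = 0.05. fail to reject H0.

R = 7, z = -0.7763, p = 0.437558, fail to reject H0.


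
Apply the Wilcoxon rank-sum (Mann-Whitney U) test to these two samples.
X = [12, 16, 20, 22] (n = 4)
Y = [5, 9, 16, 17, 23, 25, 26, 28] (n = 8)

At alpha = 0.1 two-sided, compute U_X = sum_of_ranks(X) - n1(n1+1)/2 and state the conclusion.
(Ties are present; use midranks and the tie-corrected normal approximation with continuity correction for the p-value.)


Step 1: Combine and sort all 12 observations; assign midranks.
sorted (value, group): (5,Y), (9,Y), (12,X), (16,X), (16,Y), (17,Y), (20,X), (22,X), (23,Y), (25,Y), (26,Y), (28,Y)
ranks: 5->1, 9->2, 12->3, 16->4.5, 16->4.5, 17->6, 20->7, 22->8, 23->9, 25->10, 26->11, 28->12
Step 2: Rank sum for X: R1 = 3 + 4.5 + 7 + 8 = 22.5.
Step 3: U_X = R1 - n1(n1+1)/2 = 22.5 - 4*5/2 = 22.5 - 10 = 12.5.
       U_Y = n1*n2 - U_X = 32 - 12.5 = 19.5.
Step 4: Ties are present, so use the tie-corrected normal approximation (with continuity correction) for the p-value.
Step 5: p-value = 0.609759; compare to alpha = 0.1. fail to reject H0.

U_X = 12.5, p = 0.609759, fail to reject H0 at alpha = 0.1.


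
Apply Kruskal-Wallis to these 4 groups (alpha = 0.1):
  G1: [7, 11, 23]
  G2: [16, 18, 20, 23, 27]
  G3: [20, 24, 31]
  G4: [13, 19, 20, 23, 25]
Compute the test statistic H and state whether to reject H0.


Step 1: Combine all N = 16 observations and assign midranks.
sorted (value, group, rank): (7,G1,1), (11,G1,2), (13,G4,3), (16,G2,4), (18,G2,5), (19,G4,6), (20,G2,8), (20,G3,8), (20,G4,8), (23,G1,11), (23,G2,11), (23,G4,11), (24,G3,13), (25,G4,14), (27,G2,15), (31,G3,16)
Step 2: Sum ranks within each group.
R_1 = 14 (n_1 = 3)
R_2 = 43 (n_2 = 5)
R_3 = 37 (n_3 = 3)
R_4 = 42 (n_4 = 5)
Step 3: H = 12/(N(N+1)) * sum(R_i^2/n_i) - 3(N+1)
     = 12/(16*17) * (14^2/3 + 43^2/5 + 37^2/3 + 42^2/5) - 3*17
     = 0.044118 * 1244.27 - 51
     = 3.894118.
Step 4: Ties present; correction factor C = 1 - 48/(16^3 - 16) = 0.988235. Corrected H = 3.894118 / 0.988235 = 3.940476.
Step 5: Under H0, H ~ chi^2(3); p-value = 0.267964.
Step 6: alpha = 0.1. fail to reject H0.

H = 3.9405, df = 3, p = 0.267964, fail to reject H0.


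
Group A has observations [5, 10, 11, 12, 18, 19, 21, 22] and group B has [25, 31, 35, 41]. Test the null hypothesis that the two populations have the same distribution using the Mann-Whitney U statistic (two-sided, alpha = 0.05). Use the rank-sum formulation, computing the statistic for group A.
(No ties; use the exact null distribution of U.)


Step 1: Combine and sort all 12 observations; assign midranks.
sorted (value, group): (5,X), (10,X), (11,X), (12,X), (18,X), (19,X), (21,X), (22,X), (25,Y), (31,Y), (35,Y), (41,Y)
ranks: 5->1, 10->2, 11->3, 12->4, 18->5, 19->6, 21->7, 22->8, 25->9, 31->10, 35->11, 41->12
Step 2: Rank sum for X: R1 = 1 + 2 + 3 + 4 + 5 + 6 + 7 + 8 = 36.
Step 3: U_X = R1 - n1(n1+1)/2 = 36 - 8*9/2 = 36 - 36 = 0.
       U_Y = n1*n2 - U_X = 32 - 0 = 32.
Step 4: No ties, so the exact null distribution of U (based on enumerating the C(12,8) = 495 equally likely rank assignments) gives the two-sided p-value.
Step 5: p-value = 0.004040; compare to alpha = 0.05. reject H0.

U_X = 0, p = 0.004040, reject H0 at alpha = 0.05.


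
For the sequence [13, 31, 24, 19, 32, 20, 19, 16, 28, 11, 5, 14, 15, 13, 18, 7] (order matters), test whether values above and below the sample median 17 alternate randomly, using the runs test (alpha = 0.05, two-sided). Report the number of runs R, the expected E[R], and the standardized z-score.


Step 1: Compute median = 17; label A = above, B = below.
Labels in order: BAAAAAABABBBBBAB  (n_A = 8, n_B = 8)
Step 2: Count runs R = 7.
Step 3: Under H0 (random ordering), E[R] = 2*n_A*n_B/(n_A+n_B) + 1 = 2*8*8/16 + 1 = 9.0000.
        Var[R] = 2*n_A*n_B*(2*n_A*n_B - n_A - n_B) / ((n_A+n_B)^2 * (n_A+n_B-1)) = 14336/3840 = 3.7333.
        SD[R] = 1.9322.
Step 4: Continuity-corrected z = (R + 0.5 - E[R]) / SD[R] = (7 + 0.5 - 9.0000) / 1.9322 = -0.7763.
Step 5: Two-sided p-value via normal approximation = 2*(1 - Phi(|z|)) = 0.437558.
Step 6: alpha = 0.05. fail to reject H0.

R = 7, z = -0.7763, p = 0.437558, fail to reject H0.


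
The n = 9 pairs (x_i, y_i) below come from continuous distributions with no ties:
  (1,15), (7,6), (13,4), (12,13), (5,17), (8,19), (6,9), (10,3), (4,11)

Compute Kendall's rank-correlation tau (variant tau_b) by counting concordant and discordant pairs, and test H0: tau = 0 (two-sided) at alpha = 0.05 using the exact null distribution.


Step 1: Enumerate the 36 unordered pairs (i,j) with i<j and classify each by sign(x_j-x_i) * sign(y_j-y_i).
  (1,2):dx=+6,dy=-9->D; (1,3):dx=+12,dy=-11->D; (1,4):dx=+11,dy=-2->D; (1,5):dx=+4,dy=+2->C
  (1,6):dx=+7,dy=+4->C; (1,7):dx=+5,dy=-6->D; (1,8):dx=+9,dy=-12->D; (1,9):dx=+3,dy=-4->D
  (2,3):dx=+6,dy=-2->D; (2,4):dx=+5,dy=+7->C; (2,5):dx=-2,dy=+11->D; (2,6):dx=+1,dy=+13->C
  (2,7):dx=-1,dy=+3->D; (2,8):dx=+3,dy=-3->D; (2,9):dx=-3,dy=+5->D; (3,4):dx=-1,dy=+9->D
  (3,5):dx=-8,dy=+13->D; (3,6):dx=-5,dy=+15->D; (3,7):dx=-7,dy=+5->D; (3,8):dx=-3,dy=-1->C
  (3,9):dx=-9,dy=+7->D; (4,5):dx=-7,dy=+4->D; (4,6):dx=-4,dy=+6->D; (4,7):dx=-6,dy=-4->C
  (4,8):dx=-2,dy=-10->C; (4,9):dx=-8,dy=-2->C; (5,6):dx=+3,dy=+2->C; (5,7):dx=+1,dy=-8->D
  (5,8):dx=+5,dy=-14->D; (5,9):dx=-1,dy=-6->C; (6,7):dx=-2,dy=-10->C; (6,8):dx=+2,dy=-16->D
  (6,9):dx=-4,dy=-8->C; (7,8):dx=+4,dy=-6->D; (7,9):dx=-2,dy=+2->D; (8,9):dx=-6,dy=+8->D
Step 2: C = 12, D = 24, total pairs = 36.
Step 3: tau = (C - D)/(n(n-1)/2) = (12 - 24)/36 = -0.333333.
Step 4: Exact two-sided p-value (enumerate n! = 362880 permutations of y under H0): p = 0.259518.
Step 5: alpha = 0.05. fail to reject H0.

tau_b = -0.3333 (C=12, D=24), p = 0.259518, fail to reject H0.


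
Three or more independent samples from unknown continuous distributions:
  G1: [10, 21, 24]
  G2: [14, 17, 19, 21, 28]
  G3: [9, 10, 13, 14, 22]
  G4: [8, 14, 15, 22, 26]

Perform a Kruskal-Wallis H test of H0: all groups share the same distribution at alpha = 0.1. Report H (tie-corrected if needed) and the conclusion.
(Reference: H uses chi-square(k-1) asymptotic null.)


Step 1: Combine all N = 18 observations and assign midranks.
sorted (value, group, rank): (8,G4,1), (9,G3,2), (10,G1,3.5), (10,G3,3.5), (13,G3,5), (14,G2,7), (14,G3,7), (14,G4,7), (15,G4,9), (17,G2,10), (19,G2,11), (21,G1,12.5), (21,G2,12.5), (22,G3,14.5), (22,G4,14.5), (24,G1,16), (26,G4,17), (28,G2,18)
Step 2: Sum ranks within each group.
R_1 = 32 (n_1 = 3)
R_2 = 58.5 (n_2 = 5)
R_3 = 32 (n_3 = 5)
R_4 = 48.5 (n_4 = 5)
Step 3: H = 12/(N(N+1)) * sum(R_i^2/n_i) - 3(N+1)
     = 12/(18*19) * (32^2/3 + 58.5^2/5 + 32^2/5 + 48.5^2/5) - 3*19
     = 0.035088 * 1701.03 - 57
     = 2.685380.
Step 4: Ties present; correction factor C = 1 - 42/(18^3 - 18) = 0.992776. Corrected H = 2.685380 / 0.992776 = 2.704920.
Step 5: Under H0, H ~ chi^2(3); p-value = 0.439392.
Step 6: alpha = 0.1. fail to reject H0.

H = 2.7049, df = 3, p = 0.439392, fail to reject H0.


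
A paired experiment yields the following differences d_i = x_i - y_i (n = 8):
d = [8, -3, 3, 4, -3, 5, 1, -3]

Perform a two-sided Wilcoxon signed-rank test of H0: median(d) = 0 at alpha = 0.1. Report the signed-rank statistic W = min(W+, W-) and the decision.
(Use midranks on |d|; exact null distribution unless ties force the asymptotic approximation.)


Step 1: Drop any zero differences (none here) and take |d_i|.
|d| = [8, 3, 3, 4, 3, 5, 1, 3]
Step 2: Midrank |d_i| (ties get averaged ranks).
ranks: |8|->8, |3|->3.5, |3|->3.5, |4|->6, |3|->3.5, |5|->7, |1|->1, |3|->3.5
Step 3: Attach original signs; sum ranks with positive sign and with negative sign.
W+ = 8 + 3.5 + 6 + 7 + 1 = 25.5
W- = 3.5 + 3.5 + 3.5 = 10.5
(Check: W+ + W- = 36 should equal n(n+1)/2 = 36.)
Step 4: Test statistic W = min(W+, W-) = 10.5.
Step 5: Ties in |d|, so use the tie-corrected normal approximation.
        E[W] = n(n+1)/4 = 8*9/4 = 18.
        Tie groups: |d|=3 (t=4); sum(t^3 - t) = 60.
        Var[W] = n(n+1)(2n+1)/24 - sum(t^3-t)/48 = 1224/24 - 60/48 = 49.75.
        z = (W - E[W]) / sqrt(Var[W]) = (10.5 - 18) / 7.0534 = -1.0633.
        Two-sided p = 2*Phi(z) = 0.287636.
Step 6: alpha = 0.1. fail to reject H0.

W+ = 25.5, W- = 10.5, W = min = 10.5, p = 0.287636, fail to reject H0.


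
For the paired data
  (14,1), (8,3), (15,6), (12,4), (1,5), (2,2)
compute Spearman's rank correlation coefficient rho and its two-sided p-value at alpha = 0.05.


Step 1: Rank x and y separately (midranks; no ties here).
rank(x): 14->5, 8->3, 15->6, 12->4, 1->1, 2->2
rank(y): 1->1, 3->3, 6->6, 4->4, 5->5, 2->2
Step 2: d_i = R_x(i) - R_y(i); compute d_i^2.
  (5-1)^2=16, (3-3)^2=0, (6-6)^2=0, (4-4)^2=0, (1-5)^2=16, (2-2)^2=0
sum(d^2) = 32.
Step 3: rho = 1 - 6*32 / (6*(6^2 - 1)) = 1 - 192/210 = 0.085714.
Step 4: Under H0, t = rho * sqrt((n-2)/(1-rho^2)) = 0.1721 ~ t(4).
Step 5: Two-sided p-value from the t-distribution with 4 df = 0.871743.
Step 6: alpha = 0.05. fail to reject H0.

rho = 0.0857, p = 0.871743, fail to reject H0 at alpha = 0.05.


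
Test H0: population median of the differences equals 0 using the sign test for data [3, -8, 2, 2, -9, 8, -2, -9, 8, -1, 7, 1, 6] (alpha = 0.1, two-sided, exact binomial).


Step 1: Discard zero differences. Original n = 13; n_eff = number of nonzero differences = 13.
Nonzero differences (with sign): +3, -8, +2, +2, -9, +8, -2, -9, +8, -1, +7, +1, +6
Step 2: Count signs: positive = 8, negative = 5.
Step 3: Under H0: P(positive) = 0.5, so the number of positives S ~ Bin(13, 0.5).
Step 4: Two-sided exact p-value = sum of Bin(13,0.5) probabilities at or below the observed probability = 0.581055.
Step 5: alpha = 0.1. fail to reject H0.

n_eff = 13, pos = 8, neg = 5, p = 0.581055, fail to reject H0.


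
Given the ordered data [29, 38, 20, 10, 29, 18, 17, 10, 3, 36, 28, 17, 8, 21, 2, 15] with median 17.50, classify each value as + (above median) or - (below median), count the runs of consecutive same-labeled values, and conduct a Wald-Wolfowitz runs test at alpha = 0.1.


Step 1: Compute median = 17.50; label A = above, B = below.
Labels in order: AAABAABBBAABBABB  (n_A = 8, n_B = 8)
Step 2: Count runs R = 8.
Step 3: Under H0 (random ordering), E[R] = 2*n_A*n_B/(n_A+n_B) + 1 = 2*8*8/16 + 1 = 9.0000.
        Var[R] = 2*n_A*n_B*(2*n_A*n_B - n_A - n_B) / ((n_A+n_B)^2 * (n_A+n_B-1)) = 14336/3840 = 3.7333.
        SD[R] = 1.9322.
Step 4: Continuity-corrected z = (R + 0.5 - E[R]) / SD[R] = (8 + 0.5 - 9.0000) / 1.9322 = -0.2588.
Step 5: Two-sided p-value via normal approximation = 2*(1 - Phi(|z|)) = 0.795809.
Step 6: alpha = 0.1. fail to reject H0.

R = 8, z = -0.2588, p = 0.795809, fail to reject H0.


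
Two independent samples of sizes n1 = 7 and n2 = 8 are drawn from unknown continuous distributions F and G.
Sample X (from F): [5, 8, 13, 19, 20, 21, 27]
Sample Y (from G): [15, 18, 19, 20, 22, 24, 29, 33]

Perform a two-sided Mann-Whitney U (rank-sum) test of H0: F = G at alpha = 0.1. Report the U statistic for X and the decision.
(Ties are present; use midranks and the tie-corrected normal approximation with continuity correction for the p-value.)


Step 1: Combine and sort all 15 observations; assign midranks.
sorted (value, group): (5,X), (8,X), (13,X), (15,Y), (18,Y), (19,X), (19,Y), (20,X), (20,Y), (21,X), (22,Y), (24,Y), (27,X), (29,Y), (33,Y)
ranks: 5->1, 8->2, 13->3, 15->4, 18->5, 19->6.5, 19->6.5, 20->8.5, 20->8.5, 21->10, 22->11, 24->12, 27->13, 29->14, 33->15
Step 2: Rank sum for X: R1 = 1 + 2 + 3 + 6.5 + 8.5 + 10 + 13 = 44.
Step 3: U_X = R1 - n1(n1+1)/2 = 44 - 7*8/2 = 44 - 28 = 16.
       U_Y = n1*n2 - U_X = 56 - 16 = 40.
Step 4: Ties are present, so use the tie-corrected normal approximation (with continuity correction) for the p-value.
Step 5: p-value = 0.182450; compare to alpha = 0.1. fail to reject H0.

U_X = 16, p = 0.182450, fail to reject H0 at alpha = 0.1.


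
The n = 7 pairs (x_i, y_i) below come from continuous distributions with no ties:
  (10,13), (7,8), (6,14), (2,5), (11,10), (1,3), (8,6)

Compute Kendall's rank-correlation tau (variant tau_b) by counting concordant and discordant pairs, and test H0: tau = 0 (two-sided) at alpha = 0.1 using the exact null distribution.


Step 1: Enumerate the 21 unordered pairs (i,j) with i<j and classify each by sign(x_j-x_i) * sign(y_j-y_i).
  (1,2):dx=-3,dy=-5->C; (1,3):dx=-4,dy=+1->D; (1,4):dx=-8,dy=-8->C; (1,5):dx=+1,dy=-3->D
  (1,6):dx=-9,dy=-10->C; (1,7):dx=-2,dy=-7->C; (2,3):dx=-1,dy=+6->D; (2,4):dx=-5,dy=-3->C
  (2,5):dx=+4,dy=+2->C; (2,6):dx=-6,dy=-5->C; (2,7):dx=+1,dy=-2->D; (3,4):dx=-4,dy=-9->C
  (3,5):dx=+5,dy=-4->D; (3,6):dx=-5,dy=-11->C; (3,7):dx=+2,dy=-8->D; (4,5):dx=+9,dy=+5->C
  (4,6):dx=-1,dy=-2->C; (4,7):dx=+6,dy=+1->C; (5,6):dx=-10,dy=-7->C; (5,7):dx=-3,dy=-4->C
  (6,7):dx=+7,dy=+3->C
Step 2: C = 15, D = 6, total pairs = 21.
Step 3: tau = (C - D)/(n(n-1)/2) = (15 - 6)/21 = 0.428571.
Step 4: Exact two-sided p-value (enumerate n! = 5040 permutations of y under H0): p = 0.238889.
Step 5: alpha = 0.1. fail to reject H0.

tau_b = 0.4286 (C=15, D=6), p = 0.238889, fail to reject H0.


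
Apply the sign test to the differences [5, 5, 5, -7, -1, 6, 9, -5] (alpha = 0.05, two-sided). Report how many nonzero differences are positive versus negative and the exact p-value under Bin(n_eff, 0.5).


Step 1: Discard zero differences. Original n = 8; n_eff = number of nonzero differences = 8.
Nonzero differences (with sign): +5, +5, +5, -7, -1, +6, +9, -5
Step 2: Count signs: positive = 5, negative = 3.
Step 3: Under H0: P(positive) = 0.5, so the number of positives S ~ Bin(8, 0.5).
Step 4: Two-sided exact p-value = sum of Bin(8,0.5) probabilities at or below the observed probability = 0.726562.
Step 5: alpha = 0.05. fail to reject H0.

n_eff = 8, pos = 5, neg = 3, p = 0.726562, fail to reject H0.


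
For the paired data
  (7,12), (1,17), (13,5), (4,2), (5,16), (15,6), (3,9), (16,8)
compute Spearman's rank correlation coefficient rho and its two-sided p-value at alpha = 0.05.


Step 1: Rank x and y separately (midranks; no ties here).
rank(x): 7->5, 1->1, 13->6, 4->3, 5->4, 15->7, 3->2, 16->8
rank(y): 12->6, 17->8, 5->2, 2->1, 16->7, 6->3, 9->5, 8->4
Step 2: d_i = R_x(i) - R_y(i); compute d_i^2.
  (5-6)^2=1, (1-8)^2=49, (6-2)^2=16, (3-1)^2=4, (4-7)^2=9, (7-3)^2=16, (2-5)^2=9, (8-4)^2=16
sum(d^2) = 120.
Step 3: rho = 1 - 6*120 / (8*(8^2 - 1)) = 1 - 720/504 = -0.428571.
Step 4: Under H0, t = rho * sqrt((n-2)/(1-rho^2)) = -1.1619 ~ t(6).
Step 5: Two-sided p-value from the t-distribution with 6 df = 0.289403.
Step 6: alpha = 0.05. fail to reject H0.

rho = -0.4286, p = 0.289403, fail to reject H0 at alpha = 0.05.


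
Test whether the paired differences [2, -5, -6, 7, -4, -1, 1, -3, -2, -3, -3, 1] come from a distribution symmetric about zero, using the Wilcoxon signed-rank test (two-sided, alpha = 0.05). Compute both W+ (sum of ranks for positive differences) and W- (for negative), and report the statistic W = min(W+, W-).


Step 1: Drop any zero differences (none here) and take |d_i|.
|d| = [2, 5, 6, 7, 4, 1, 1, 3, 2, 3, 3, 1]
Step 2: Midrank |d_i| (ties get averaged ranks).
ranks: |2|->4.5, |5|->10, |6|->11, |7|->12, |4|->9, |1|->2, |1|->2, |3|->7, |2|->4.5, |3|->7, |3|->7, |1|->2
Step 3: Attach original signs; sum ranks with positive sign and with negative sign.
W+ = 4.5 + 12 + 2 + 2 = 20.5
W- = 10 + 11 + 9 + 2 + 7 + 4.5 + 7 + 7 = 57.5
(Check: W+ + W- = 78 should equal n(n+1)/2 = 78.)
Step 4: Test statistic W = min(W+, W-) = 20.5.
Step 5: Ties in |d|, so use the tie-corrected normal approximation.
        E[W] = n(n+1)/4 = 12*13/4 = 39.
        Tie groups: |d|=1 (t=3), |d|=2 (t=2), |d|=3 (t=3); sum(t^3 - t) = 54.
        Var[W] = n(n+1)(2n+1)/24 - sum(t^3-t)/48 = 3900/24 - 54/48 = 161.375.
        z = (W - E[W]) / sqrt(Var[W]) = (20.5 - 39) / 12.7033 = -1.4563.
        Two-sided p = 2*Phi(z) = 0.145307.
Step 6: alpha = 0.05. fail to reject H0.

W+ = 20.5, W- = 57.5, W = min = 20.5, p = 0.145307, fail to reject H0.


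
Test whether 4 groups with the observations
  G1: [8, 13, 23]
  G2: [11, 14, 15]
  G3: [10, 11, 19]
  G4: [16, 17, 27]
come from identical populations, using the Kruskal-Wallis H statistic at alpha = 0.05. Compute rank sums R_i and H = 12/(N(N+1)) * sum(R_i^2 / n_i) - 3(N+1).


Step 1: Combine all N = 12 observations and assign midranks.
sorted (value, group, rank): (8,G1,1), (10,G3,2), (11,G2,3.5), (11,G3,3.5), (13,G1,5), (14,G2,6), (15,G2,7), (16,G4,8), (17,G4,9), (19,G3,10), (23,G1,11), (27,G4,12)
Step 2: Sum ranks within each group.
R_1 = 17 (n_1 = 3)
R_2 = 16.5 (n_2 = 3)
R_3 = 15.5 (n_3 = 3)
R_4 = 29 (n_4 = 3)
Step 3: H = 12/(N(N+1)) * sum(R_i^2/n_i) - 3(N+1)
     = 12/(12*13) * (17^2/3 + 16.5^2/3 + 15.5^2/3 + 29^2/3) - 3*13
     = 0.076923 * 547.5 - 39
     = 3.115385.
Step 4: Ties present; correction factor C = 1 - 6/(12^3 - 12) = 0.996503. Corrected H = 3.115385 / 0.996503 = 3.126316.
Step 5: Under H0, H ~ chi^2(3); p-value = 0.372557.
Step 6: alpha = 0.05. fail to reject H0.

H = 3.1263, df = 3, p = 0.372557, fail to reject H0.


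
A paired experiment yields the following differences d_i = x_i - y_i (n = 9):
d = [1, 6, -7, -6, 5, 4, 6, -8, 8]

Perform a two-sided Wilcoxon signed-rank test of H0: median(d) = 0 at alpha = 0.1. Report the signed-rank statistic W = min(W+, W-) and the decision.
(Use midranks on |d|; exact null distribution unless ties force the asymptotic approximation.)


Step 1: Drop any zero differences (none here) and take |d_i|.
|d| = [1, 6, 7, 6, 5, 4, 6, 8, 8]
Step 2: Midrank |d_i| (ties get averaged ranks).
ranks: |1|->1, |6|->5, |7|->7, |6|->5, |5|->3, |4|->2, |6|->5, |8|->8.5, |8|->8.5
Step 3: Attach original signs; sum ranks with positive sign and with negative sign.
W+ = 1 + 5 + 3 + 2 + 5 + 8.5 = 24.5
W- = 7 + 5 + 8.5 = 20.5
(Check: W+ + W- = 45 should equal n(n+1)/2 = 45.)
Step 4: Test statistic W = min(W+, W-) = 20.5.
Step 5: Ties in |d|, so use the tie-corrected normal approximation.
        E[W] = n(n+1)/4 = 9*10/4 = 22.5.
        Tie groups: |d|=6 (t=3), |d|=8 (t=2); sum(t^3 - t) = 30.
        Var[W] = n(n+1)(2n+1)/24 - sum(t^3-t)/48 = 1710/24 - 30/48 = 70.625.
        z = (W - E[W]) / sqrt(Var[W]) = (20.5 - 22.5) / 8.4039 = -0.2380.
        Two-sided p = 2*Phi(z) = 0.811892.
Step 6: alpha = 0.1. fail to reject H0.

W+ = 24.5, W- = 20.5, W = min = 20.5, p = 0.811892, fail to reject H0.
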